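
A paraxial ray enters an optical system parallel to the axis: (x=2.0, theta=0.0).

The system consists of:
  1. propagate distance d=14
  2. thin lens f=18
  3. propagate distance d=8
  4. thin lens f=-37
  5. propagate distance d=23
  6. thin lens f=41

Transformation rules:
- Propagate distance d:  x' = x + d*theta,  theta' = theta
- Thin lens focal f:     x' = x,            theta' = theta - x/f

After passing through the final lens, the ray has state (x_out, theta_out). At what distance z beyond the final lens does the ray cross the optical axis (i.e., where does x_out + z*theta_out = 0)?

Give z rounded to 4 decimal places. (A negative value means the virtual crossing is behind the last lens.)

Answer: -12.0222

Derivation:
Initial: x=2.0000 theta=0.0000
After 1 (propagate distance d=14): x=2.0000 theta=0.0000
After 2 (thin lens f=18): x=2.0000 theta=-1/9 (≈-0.1111)
After 3 (propagate distance d=8): x=10/9 (≈1.1111) theta=-1/9 (≈-0.1111)
After 4 (thin lens f=-37): x=10/9 (≈1.1111) theta=-3/37 (≈-0.0811)
After 5 (propagate distance d=23): x=-251/333 (≈-0.7538) theta=-3/37 (≈-0.0811)
After 6 (thin lens f=41): x=-251/333 (≈-0.7538) theta=-856/13653 (≈-0.0627)
z_focus = -x_out/theta_out = -(-251/333)/(-856/13653) = -10291/856 ≈ -12.0222
Rounded to 4 decimal places: z = -12.0222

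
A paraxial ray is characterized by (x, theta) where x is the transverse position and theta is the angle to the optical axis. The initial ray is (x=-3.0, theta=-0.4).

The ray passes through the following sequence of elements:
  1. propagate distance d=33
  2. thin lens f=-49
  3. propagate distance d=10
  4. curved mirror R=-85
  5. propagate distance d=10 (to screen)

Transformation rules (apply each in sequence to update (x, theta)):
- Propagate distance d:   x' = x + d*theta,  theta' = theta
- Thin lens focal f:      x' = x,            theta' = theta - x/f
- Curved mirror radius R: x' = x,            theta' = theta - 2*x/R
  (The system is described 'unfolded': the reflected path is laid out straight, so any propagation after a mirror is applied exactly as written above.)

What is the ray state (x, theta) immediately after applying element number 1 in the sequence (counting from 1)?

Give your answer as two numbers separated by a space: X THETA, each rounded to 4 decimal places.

Initial: x=-3.0000 theta=-0.4000
After 1 (propagate distance d=33): x=-16.2000 theta=-0.4000
Rounded to 4 decimal places: x = -16.2000, theta = -0.4000

Answer: -16.2000 -0.4000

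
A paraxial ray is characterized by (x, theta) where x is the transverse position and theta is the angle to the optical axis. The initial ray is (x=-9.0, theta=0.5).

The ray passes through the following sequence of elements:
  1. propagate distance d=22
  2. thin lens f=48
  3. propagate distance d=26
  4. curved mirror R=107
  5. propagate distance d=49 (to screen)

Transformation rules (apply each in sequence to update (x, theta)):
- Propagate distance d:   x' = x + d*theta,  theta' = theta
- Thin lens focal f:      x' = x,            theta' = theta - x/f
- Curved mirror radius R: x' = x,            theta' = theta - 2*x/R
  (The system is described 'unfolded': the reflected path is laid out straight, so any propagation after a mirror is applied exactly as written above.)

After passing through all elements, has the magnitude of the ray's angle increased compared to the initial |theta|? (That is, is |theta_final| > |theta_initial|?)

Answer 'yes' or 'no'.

Initial: x=-9.0000 theta=0.5000
After 1 (propagate distance d=22): x=2.0000 theta=0.5000
After 2 (thin lens f=48): x=2.0000 theta=11/24 (≈0.4583)
After 3 (propagate distance d=26): x=167/12 (≈13.9167) theta=11/24 (≈0.4583)
After 4 (curved mirror R=107): x=167/12 (≈13.9167) theta=509/2568 (≈0.1982)
After 5 (propagate distance d=49 (to screen)): x=60679/2568 (≈23.6289) theta=509/2568 (≈0.1982)
|theta_initial|=0.5000 |theta_final|=509/2568 (≈0.1982) -> not increased

Answer: no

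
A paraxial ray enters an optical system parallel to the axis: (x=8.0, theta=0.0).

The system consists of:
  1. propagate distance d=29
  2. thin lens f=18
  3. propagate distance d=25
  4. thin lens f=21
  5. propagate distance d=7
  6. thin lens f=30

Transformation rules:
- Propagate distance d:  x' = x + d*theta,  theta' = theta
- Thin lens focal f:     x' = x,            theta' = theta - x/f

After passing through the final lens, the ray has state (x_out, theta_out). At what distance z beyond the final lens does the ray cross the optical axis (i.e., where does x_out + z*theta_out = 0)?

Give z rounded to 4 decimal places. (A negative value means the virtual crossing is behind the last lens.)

Answer: -42.0000

Derivation:
Initial: x=8.0000 theta=0.0000
After 1 (propagate distance d=29): x=8.0000 theta=0.0000
After 2 (thin lens f=18): x=8.0000 theta=-4/9 (≈-0.4444)
After 3 (propagate distance d=25): x=-28/9 (≈-3.1111) theta=-4/9 (≈-0.4444)
After 4 (thin lens f=21): x=-28/9 (≈-3.1111) theta=-8/27 (≈-0.2963)
After 5 (propagate distance d=7): x=-140/27 (≈-5.1852) theta=-8/27 (≈-0.2963)
After 6 (thin lens f=30): x=-140/27 (≈-5.1852) theta=-10/81 (≈-0.1235)
z_focus = -x_out/theta_out = -(-140/27)/(-10/81) = -42.0000
Rounded to 4 decimal places: z = -42.0000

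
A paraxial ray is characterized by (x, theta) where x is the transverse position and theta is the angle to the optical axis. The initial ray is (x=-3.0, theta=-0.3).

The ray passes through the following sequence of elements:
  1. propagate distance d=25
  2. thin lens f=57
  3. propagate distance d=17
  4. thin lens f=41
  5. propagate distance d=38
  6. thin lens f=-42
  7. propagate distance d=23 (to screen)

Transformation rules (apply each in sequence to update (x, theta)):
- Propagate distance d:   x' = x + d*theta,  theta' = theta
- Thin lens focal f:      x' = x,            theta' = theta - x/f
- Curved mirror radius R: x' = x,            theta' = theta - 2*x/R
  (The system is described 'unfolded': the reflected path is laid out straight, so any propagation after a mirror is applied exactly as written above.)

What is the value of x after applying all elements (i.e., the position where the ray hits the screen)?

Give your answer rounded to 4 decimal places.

Answer: -3.8901

Derivation:
Initial: x=-3.0000 theta=-0.3000
After 1 (propagate distance d=25): x=-10.5000 theta=-0.3000
After 2 (thin lens f=57): x=-10.5000 theta=-11/95 (≈-0.1158)
After 3 (propagate distance d=17): x=-2369/190 (≈-12.4684) theta=-11/95 (≈-0.1158)
After 4 (thin lens f=41): x=-2369/190 (≈-12.4684) theta=1467/7790 (≈0.1883)
After 5 (propagate distance d=38): x=-41383/7790 (≈-5.3123) theta=1467/7790 (≈0.1883)
After 6 (thin lens f=-42): x=-41383/7790 (≈-5.3123) theta=20231/327180 (≈0.0618)
After 7 (propagate distance d=23 (to screen)): x=-1272773/327180 (≈-3.8901) theta=20231/327180 (≈0.0618)
Rounded to 4 decimal places: x = -3.8901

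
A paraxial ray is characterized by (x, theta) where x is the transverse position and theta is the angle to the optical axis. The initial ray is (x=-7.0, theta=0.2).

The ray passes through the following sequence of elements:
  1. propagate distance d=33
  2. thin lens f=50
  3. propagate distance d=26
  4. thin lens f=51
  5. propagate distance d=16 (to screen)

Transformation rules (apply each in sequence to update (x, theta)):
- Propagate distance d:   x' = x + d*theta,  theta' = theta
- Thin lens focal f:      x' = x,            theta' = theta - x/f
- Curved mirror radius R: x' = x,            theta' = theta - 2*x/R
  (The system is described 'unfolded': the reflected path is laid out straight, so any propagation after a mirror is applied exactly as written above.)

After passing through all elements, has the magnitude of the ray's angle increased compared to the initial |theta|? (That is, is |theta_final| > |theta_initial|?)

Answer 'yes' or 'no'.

Answer: no

Derivation:
Initial: x=-7.0000 theta=0.2000
After 1 (propagate distance d=33): x=-0.4000 theta=0.2000
After 2 (thin lens f=50): x=-0.4000 theta=0.2080
After 3 (propagate distance d=26): x=5.0080 theta=0.2080
After 4 (thin lens f=51): x=5.0080 theta=28/255 (≈0.1098)
After 5 (propagate distance d=16 (to screen)): x=43126/6375 (≈6.7649) theta=28/255 (≈0.1098)
|theta_initial|=0.2000 |theta_final|=28/255 (≈0.1098) -> not increased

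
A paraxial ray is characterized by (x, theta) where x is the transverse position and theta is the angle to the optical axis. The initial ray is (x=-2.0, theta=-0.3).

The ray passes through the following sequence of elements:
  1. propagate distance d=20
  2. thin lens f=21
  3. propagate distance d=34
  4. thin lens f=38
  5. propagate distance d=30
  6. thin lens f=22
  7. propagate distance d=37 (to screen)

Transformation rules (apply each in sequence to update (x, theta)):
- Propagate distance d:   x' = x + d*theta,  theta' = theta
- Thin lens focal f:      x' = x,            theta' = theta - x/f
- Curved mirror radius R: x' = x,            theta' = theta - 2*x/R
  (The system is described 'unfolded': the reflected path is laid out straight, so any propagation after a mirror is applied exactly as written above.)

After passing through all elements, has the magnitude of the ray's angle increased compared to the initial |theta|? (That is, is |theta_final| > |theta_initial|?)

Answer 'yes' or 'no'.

Initial: x=-2.0000 theta=-0.3000
After 1 (propagate distance d=20): x=-8.0000 theta=-0.3000
After 2 (thin lens f=21): x=-8.0000 theta=17/210 (≈0.0810)
After 3 (propagate distance d=34): x=-551/105 (≈-5.2476) theta=17/210 (≈0.0810)
After 4 (thin lens f=38): x=-551/105 (≈-5.2476) theta=23/105 (≈0.2190)
After 5 (propagate distance d=30): x=139/105 (≈1.3238) theta=23/105 (≈0.2190)
After 6 (thin lens f=22): x=139/105 (≈1.3238) theta=367/2310 (≈0.1589)
After 7 (propagate distance d=37 (to screen)): x=16637/2310 (≈7.2022) theta=367/2310 (≈0.1589)
|theta_initial|=0.3000 |theta_final|=367/2310 (≈0.1589) -> not increased

Answer: no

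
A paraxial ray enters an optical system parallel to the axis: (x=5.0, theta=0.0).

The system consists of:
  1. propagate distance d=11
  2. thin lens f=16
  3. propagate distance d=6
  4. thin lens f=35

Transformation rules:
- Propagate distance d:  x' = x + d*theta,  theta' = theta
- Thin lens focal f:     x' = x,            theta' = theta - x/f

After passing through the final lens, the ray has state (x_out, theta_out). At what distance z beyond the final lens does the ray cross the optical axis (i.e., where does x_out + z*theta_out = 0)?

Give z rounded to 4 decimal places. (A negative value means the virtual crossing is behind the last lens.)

Initial: x=5.0000 theta=0.0000
After 1 (propagate distance d=11): x=5.0000 theta=0.0000
After 2 (thin lens f=16): x=5.0000 theta=-0.3125
After 3 (propagate distance d=6): x=3.1250 theta=-0.3125
After 4 (thin lens f=35): x=3.1250 theta=-45/112 (≈-0.4018)
z_focus = -x_out/theta_out = -(3.1250)/(-45/112) = 70/9 ≈ 7.7778
Rounded to 4 decimal places: z = 7.7778

Answer: 7.7778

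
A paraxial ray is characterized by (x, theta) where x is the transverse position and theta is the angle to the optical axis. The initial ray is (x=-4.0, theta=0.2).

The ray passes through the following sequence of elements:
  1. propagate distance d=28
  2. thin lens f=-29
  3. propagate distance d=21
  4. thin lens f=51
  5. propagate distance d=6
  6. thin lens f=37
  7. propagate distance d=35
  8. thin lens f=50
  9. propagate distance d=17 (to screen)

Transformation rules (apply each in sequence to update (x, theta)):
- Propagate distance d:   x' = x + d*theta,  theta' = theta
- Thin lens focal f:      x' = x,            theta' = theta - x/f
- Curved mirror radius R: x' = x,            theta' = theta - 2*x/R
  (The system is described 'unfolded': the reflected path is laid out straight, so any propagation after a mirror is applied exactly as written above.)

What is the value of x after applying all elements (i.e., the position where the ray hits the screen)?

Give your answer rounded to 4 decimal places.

Initial: x=-4.0000 theta=0.2000
After 1 (propagate distance d=28): x=1.6000 theta=0.2000
After 2 (thin lens f=-29): x=1.6000 theta=37/145 (≈0.2552)
After 3 (propagate distance d=21): x=1009/145 (≈6.9586) theta=37/145 (≈0.2552)
After 4 (thin lens f=51): x=1009/145 (≈6.9586) theta=878/7395 (≈0.1187)
After 5 (propagate distance d=6): x=18909/2465 (≈7.6710) theta=878/7395 (≈0.1187)
After 6 (thin lens f=37): x=18909/2465 (≈7.6710) theta=-24241/273615 (≈-0.0886)
After 7 (propagate distance d=35): x=1250464/273615 (≈4.5702) theta=-24241/273615 (≈-0.0886)
After 8 (thin lens f=50): x=1250464/273615 (≈4.5702) theta=-410419/2280125 (≈-0.1800)
After 9 (propagate distance d=17 (to screen)): x=10330231/6840375 (≈1.5102) theta=-410419/2280125 (≈-0.1800)
Rounded to 4 decimal places: x = 1.5102

Answer: 1.5102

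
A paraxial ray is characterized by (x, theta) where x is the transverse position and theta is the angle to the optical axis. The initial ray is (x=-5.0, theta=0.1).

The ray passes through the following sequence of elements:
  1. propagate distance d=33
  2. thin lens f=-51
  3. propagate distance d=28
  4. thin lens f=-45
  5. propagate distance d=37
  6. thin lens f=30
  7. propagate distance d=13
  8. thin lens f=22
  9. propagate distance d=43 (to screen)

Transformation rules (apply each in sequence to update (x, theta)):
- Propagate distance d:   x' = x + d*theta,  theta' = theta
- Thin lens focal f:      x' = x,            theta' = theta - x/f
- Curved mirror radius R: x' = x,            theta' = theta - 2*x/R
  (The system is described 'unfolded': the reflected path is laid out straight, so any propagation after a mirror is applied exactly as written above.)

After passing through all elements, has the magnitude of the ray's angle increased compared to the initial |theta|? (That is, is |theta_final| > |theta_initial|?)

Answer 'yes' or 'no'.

Initial: x=-5.0000 theta=0.1000
After 1 (propagate distance d=33): x=-1.7000 theta=0.1000
After 2 (thin lens f=-51): x=-1.7000 theta=1/15 (≈0.0667)
After 3 (propagate distance d=28): x=1/6 (≈0.1667) theta=1/15 (≈0.0667)
After 4 (thin lens f=-45): x=1/6 (≈0.1667) theta=19/270 (≈0.0704)
After 5 (propagate distance d=37): x=374/135 (≈2.7704) theta=19/270 (≈0.0704)
After 6 (thin lens f=30): x=374/135 (≈2.7704) theta=-89/4050 (≈-0.0220)
After 7 (propagate distance d=13): x=10063/4050 (≈2.4847) theta=-89/4050 (≈-0.0220)
After 8 (thin lens f=22): x=10063/4050 (≈2.4847) theta=-4007/29700 (≈-0.1349)
After 9 (propagate distance d=43 (to screen)): x=-295517/89100 (≈-3.3167) theta=-4007/29700 (≈-0.1349)
|theta_initial|=0.1000 |theta_final|=4007/29700 (≈0.1349) -> increased

Answer: yes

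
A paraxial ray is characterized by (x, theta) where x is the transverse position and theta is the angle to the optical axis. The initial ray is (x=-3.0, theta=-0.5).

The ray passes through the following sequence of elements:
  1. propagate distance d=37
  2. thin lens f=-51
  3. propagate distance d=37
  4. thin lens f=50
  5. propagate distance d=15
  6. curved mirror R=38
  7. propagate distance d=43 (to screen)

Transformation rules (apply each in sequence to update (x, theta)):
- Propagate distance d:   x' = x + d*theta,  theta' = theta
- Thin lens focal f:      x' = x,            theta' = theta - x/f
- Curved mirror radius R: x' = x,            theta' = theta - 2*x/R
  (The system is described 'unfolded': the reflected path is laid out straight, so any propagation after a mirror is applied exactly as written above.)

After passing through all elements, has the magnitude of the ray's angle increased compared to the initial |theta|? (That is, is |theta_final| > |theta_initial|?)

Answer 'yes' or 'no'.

Answer: yes

Derivation:
Initial: x=-3.0000 theta=-0.5000
After 1 (propagate distance d=37): x=-21.5000 theta=-0.5000
After 2 (thin lens f=-51): x=-21.5000 theta=-47/51 (≈-0.9216)
After 3 (propagate distance d=37): x=-5671/102 (≈-55.5980) theta=-47/51 (≈-0.9216)
After 4 (thin lens f=50): x=-5671/102 (≈-55.5980) theta=971/5100 (≈0.1904)
After 5 (propagate distance d=15): x=-53797/1020 (≈-52.7422) theta=971/5100 (≈0.1904)
After 6 (curved mirror R=38): x=-53797/1020 (≈-52.7422) theta=143717/48450 (≈2.9663)
After 7 (propagate distance d=43 (to screen)): x=7248947/96900 (≈74.8085) theta=143717/48450 (≈2.9663)
|theta_initial|=0.5000 |theta_final|=143717/48450 (≈2.9663) -> increased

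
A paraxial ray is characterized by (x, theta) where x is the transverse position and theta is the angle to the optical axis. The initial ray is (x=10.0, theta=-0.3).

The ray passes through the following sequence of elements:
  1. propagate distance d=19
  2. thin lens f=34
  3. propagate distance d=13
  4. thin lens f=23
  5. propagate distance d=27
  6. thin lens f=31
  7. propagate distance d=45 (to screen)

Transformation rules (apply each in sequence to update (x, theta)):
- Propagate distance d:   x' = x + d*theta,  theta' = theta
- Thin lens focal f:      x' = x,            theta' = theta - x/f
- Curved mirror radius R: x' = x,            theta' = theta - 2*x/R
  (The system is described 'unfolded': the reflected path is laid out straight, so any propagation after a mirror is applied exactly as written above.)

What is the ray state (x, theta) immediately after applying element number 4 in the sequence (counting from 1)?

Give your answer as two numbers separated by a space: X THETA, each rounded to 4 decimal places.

Initial: x=10.0000 theta=-0.3000
After 1 (propagate distance d=19): x=4.3000 theta=-0.3000
After 2 (thin lens f=34): x=4.3000 theta=-29/68 (≈-0.4265)
After 3 (propagate distance d=13): x=-423/340 (≈-1.2441) theta=-29/68 (≈-0.4265)
After 4 (thin lens f=23): x=-423/340 (≈-1.2441) theta=-728/1955 (≈-0.3724)
Rounded to 4 decimal places: x = -1.2441, theta = -0.3724

Answer: -1.2441 -0.3724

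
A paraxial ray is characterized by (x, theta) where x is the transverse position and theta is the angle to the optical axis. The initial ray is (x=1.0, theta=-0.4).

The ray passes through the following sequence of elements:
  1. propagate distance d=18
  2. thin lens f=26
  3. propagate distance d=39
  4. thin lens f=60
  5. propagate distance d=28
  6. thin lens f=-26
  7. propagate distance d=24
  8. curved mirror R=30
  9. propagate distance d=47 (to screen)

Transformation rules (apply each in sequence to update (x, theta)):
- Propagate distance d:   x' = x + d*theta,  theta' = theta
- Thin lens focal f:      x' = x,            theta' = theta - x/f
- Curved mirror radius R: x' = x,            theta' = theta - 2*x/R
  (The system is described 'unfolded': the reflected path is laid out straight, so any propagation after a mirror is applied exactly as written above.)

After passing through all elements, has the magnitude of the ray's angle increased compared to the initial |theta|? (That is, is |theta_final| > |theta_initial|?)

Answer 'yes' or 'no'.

Answer: yes

Derivation:
Initial: x=1.0000 theta=-0.4000
After 1 (propagate distance d=18): x=-6.2000 theta=-0.4000
After 2 (thin lens f=26): x=-6.2000 theta=-21/130 (≈-0.1615)
After 3 (propagate distance d=39): x=-12.5000 theta=-21/130 (≈-0.1615)
After 4 (thin lens f=60): x=-12.5000 theta=73/1560 (≈0.0468)
After 5 (propagate distance d=28): x=-2182/195 (≈-11.1897) theta=73/1560 (≈0.0468)
After 6 (thin lens f=-26): x=-2182/195 (≈-11.1897) theta=-2593/6760 (≈-0.3836)
After 7 (propagate distance d=24): x=-51703/2535 (≈-20.3957) theta=-2593/6760 (≈-0.3836)
After 8 (curved mirror R=30): x=-51703/2535 (≈-20.3957) theta=296939/304200 (≈0.9761)
After 9 (propagate distance d=47 (to screen)): x=7751773/304200 (≈25.4825) theta=296939/304200 (≈0.9761)
|theta_initial|=0.4000 |theta_final|=296939/304200 (≈0.9761) -> increased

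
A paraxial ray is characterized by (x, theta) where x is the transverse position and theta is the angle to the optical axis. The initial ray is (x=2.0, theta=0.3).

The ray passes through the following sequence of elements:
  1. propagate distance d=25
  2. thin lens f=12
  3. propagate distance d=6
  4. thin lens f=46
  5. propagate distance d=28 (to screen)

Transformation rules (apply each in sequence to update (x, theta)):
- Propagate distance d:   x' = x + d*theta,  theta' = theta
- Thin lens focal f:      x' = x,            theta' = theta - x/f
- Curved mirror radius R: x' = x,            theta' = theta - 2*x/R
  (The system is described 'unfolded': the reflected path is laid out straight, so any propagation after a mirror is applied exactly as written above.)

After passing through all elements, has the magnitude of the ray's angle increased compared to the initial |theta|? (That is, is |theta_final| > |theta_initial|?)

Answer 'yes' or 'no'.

Initial: x=2.0000 theta=0.3000
After 1 (propagate distance d=25): x=9.5000 theta=0.3000
After 2 (thin lens f=12): x=9.5000 theta=-59/120 (≈-0.4917)
After 3 (propagate distance d=6): x=6.5500 theta=-59/120 (≈-0.4917)
After 4 (thin lens f=46): x=6.5500 theta=-175/276 (≈-0.6341)
After 5 (propagate distance d=28 (to screen)): x=-15461/1380 (≈-11.2036) theta=-175/276 (≈-0.6341)
|theta_initial|=0.3000 |theta_final|=175/276 (≈0.6341) -> increased

Answer: yes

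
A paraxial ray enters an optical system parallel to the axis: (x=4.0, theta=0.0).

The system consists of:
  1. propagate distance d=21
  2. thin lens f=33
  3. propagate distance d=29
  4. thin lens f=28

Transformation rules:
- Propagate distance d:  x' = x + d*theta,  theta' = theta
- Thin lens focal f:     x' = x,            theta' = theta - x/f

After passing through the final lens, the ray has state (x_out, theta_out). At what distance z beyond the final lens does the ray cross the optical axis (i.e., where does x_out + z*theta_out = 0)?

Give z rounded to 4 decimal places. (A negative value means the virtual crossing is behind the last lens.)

Initial: x=4.0000 theta=0.0000
After 1 (propagate distance d=21): x=4.0000 theta=0.0000
After 2 (thin lens f=33): x=4.0000 theta=-4/33 (≈-0.1212)
After 3 (propagate distance d=29): x=16/33 (≈0.4848) theta=-4/33 (≈-0.1212)
After 4 (thin lens f=28): x=16/33 (≈0.4848) theta=-32/231 (≈-0.1385)
z_focus = -x_out/theta_out = -(16/33)/(-32/231) = 3.5000
Rounded to 4 decimal places: z = 3.5000

Answer: 3.5000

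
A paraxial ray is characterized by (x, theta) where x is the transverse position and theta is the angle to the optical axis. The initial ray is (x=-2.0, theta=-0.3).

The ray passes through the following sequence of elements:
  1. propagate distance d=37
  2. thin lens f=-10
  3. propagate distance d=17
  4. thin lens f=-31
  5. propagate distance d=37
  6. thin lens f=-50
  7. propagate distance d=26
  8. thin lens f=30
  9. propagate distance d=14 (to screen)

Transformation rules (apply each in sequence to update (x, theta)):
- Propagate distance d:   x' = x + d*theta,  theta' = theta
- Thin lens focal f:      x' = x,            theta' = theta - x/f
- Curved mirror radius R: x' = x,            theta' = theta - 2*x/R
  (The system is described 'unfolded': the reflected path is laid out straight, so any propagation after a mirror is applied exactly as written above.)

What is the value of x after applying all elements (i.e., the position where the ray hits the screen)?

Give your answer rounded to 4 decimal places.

Answer: -243.0375

Derivation:
Initial: x=-2.0000 theta=-0.3000
After 1 (propagate distance d=37): x=-13.1000 theta=-0.3000
After 2 (thin lens f=-10): x=-13.1000 theta=-1.6100
After 3 (propagate distance d=17): x=-40.4700 theta=-1.6100
After 4 (thin lens f=-31): x=-40.4700 theta=-4519/1550 (≈-2.9155)
After 5 (propagate distance d=37): x=-459863/3100 (≈-148.3429) theta=-4519/1550 (≈-2.9155)
After 6 (thin lens f=-50): x=-459863/3100 (≈-148.3429) theta=-911763/155000 (≈-5.8823)
After 7 (propagate distance d=26): x=-11674747/38750 (≈-301.2838) theta=-911763/155000 (≈-5.8823)
After 8 (thin lens f=30): x=-11674747/38750 (≈-301.2838) theta=9673049/2325000 (≈4.1605)
After 9 (propagate distance d=14 (to screen)): x=-282531067/1162500 (≈-243.0375) theta=9673049/2325000 (≈4.1605)
Rounded to 4 decimal places: x = -243.0375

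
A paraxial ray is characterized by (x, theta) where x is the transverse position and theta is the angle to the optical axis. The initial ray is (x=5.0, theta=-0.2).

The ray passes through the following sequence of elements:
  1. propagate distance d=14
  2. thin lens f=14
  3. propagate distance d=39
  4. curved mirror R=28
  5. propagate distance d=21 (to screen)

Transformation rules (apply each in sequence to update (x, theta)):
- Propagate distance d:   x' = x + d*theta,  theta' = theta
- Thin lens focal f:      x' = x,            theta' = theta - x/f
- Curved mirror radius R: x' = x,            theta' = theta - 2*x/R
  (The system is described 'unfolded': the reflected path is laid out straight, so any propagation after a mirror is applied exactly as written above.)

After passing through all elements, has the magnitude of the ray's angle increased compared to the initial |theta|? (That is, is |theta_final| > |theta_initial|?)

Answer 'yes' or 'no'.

Answer: yes

Derivation:
Initial: x=5.0000 theta=-0.2000
After 1 (propagate distance d=14): x=2.2000 theta=-0.2000
After 2 (thin lens f=14): x=2.2000 theta=-5/14 (≈-0.3571)
After 3 (propagate distance d=39): x=-821/70 (≈-11.7286) theta=-5/14 (≈-0.3571)
After 4 (curved mirror R=28): x=-821/70 (≈-11.7286) theta=471/980 (≈0.4806)
After 5 (propagate distance d=21 (to screen)): x=-229/140 (≈-1.6357) theta=471/980 (≈0.4806)
|theta_initial|=0.2000 |theta_final|=471/980 (≈0.4806) -> increased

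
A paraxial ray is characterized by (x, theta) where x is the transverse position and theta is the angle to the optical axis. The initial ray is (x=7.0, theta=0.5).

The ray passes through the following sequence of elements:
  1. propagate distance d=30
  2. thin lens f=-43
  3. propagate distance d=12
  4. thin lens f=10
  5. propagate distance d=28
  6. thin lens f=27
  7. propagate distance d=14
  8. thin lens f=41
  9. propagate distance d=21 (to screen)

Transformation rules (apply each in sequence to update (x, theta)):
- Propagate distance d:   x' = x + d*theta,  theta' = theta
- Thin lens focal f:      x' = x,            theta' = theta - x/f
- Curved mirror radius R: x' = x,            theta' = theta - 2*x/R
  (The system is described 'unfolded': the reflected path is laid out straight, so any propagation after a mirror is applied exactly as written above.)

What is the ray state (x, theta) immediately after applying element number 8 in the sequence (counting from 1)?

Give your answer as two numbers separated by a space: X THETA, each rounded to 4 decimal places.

Initial: x=7.0000 theta=0.5000
After 1 (propagate distance d=30): x=22.0000 theta=0.5000
After 2 (thin lens f=-43): x=22.0000 theta=87/86 (≈1.0116)
After 3 (propagate distance d=12): x=1468/43 (≈34.1395) theta=87/86 (≈1.0116)
After 4 (thin lens f=10): x=1468/43 (≈34.1395) theta=-1033/430 (≈-2.4023)
After 5 (propagate distance d=28): x=-7122/215 (≈-33.1256) theta=-1033/430 (≈-2.4023)
After 6 (thin lens f=27): x=-7122/215 (≈-33.1256) theta=-4549/3870 (≈-1.1755)
After 7 (propagate distance d=14): x=-95941/1935 (≈-49.5819) theta=-4549/3870 (≈-1.1755)
After 8 (thin lens f=41): x=-95941/1935 (≈-49.5819) theta=597/17630 (≈0.0339)
Rounded to 4 decimal places: x = -49.5819, theta = 0.0339

Answer: -49.5819 0.0339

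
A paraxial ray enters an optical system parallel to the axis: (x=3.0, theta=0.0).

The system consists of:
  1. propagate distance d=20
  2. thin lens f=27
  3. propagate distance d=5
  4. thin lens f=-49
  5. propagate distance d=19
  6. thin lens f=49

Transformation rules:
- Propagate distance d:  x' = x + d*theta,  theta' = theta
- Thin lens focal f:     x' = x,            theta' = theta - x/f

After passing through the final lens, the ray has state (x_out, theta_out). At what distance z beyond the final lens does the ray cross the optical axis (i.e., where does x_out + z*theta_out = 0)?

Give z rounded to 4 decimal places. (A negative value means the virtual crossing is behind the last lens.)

Answer: 14.6637

Derivation:
Initial: x=3.0000 theta=0.0000
After 1 (propagate distance d=20): x=3.0000 theta=0.0000
After 2 (thin lens f=27): x=3.0000 theta=-1/9 (≈-0.1111)
After 3 (propagate distance d=5): x=22/9 (≈2.4444) theta=-1/9 (≈-0.1111)
After 4 (thin lens f=-49): x=22/9 (≈2.4444) theta=-3/49 (≈-0.0612)
After 5 (propagate distance d=19): x=565/441 (≈1.2812) theta=-3/49 (≈-0.0612)
After 6 (thin lens f=49): x=565/441 (≈1.2812) theta=-1888/21609 (≈-0.0874)
z_focus = -x_out/theta_out = -(565/441)/(-1888/21609) = 27685/1888 ≈ 14.6637
Rounded to 4 decimal places: z = 14.6637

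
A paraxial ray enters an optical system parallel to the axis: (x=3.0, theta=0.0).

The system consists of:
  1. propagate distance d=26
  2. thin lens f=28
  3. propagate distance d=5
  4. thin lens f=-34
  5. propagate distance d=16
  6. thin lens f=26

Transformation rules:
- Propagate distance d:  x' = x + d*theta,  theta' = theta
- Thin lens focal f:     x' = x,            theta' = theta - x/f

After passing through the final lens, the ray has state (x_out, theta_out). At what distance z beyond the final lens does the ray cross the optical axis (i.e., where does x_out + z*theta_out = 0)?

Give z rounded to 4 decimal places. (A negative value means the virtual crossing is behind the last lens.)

Initial: x=3.0000 theta=0.0000
After 1 (propagate distance d=26): x=3.0000 theta=0.0000
After 2 (thin lens f=28): x=3.0000 theta=-3/28 (≈-0.1071)
After 3 (propagate distance d=5): x=69/28 (≈2.4643) theta=-3/28 (≈-0.1071)
After 4 (thin lens f=-34): x=69/28 (≈2.4643) theta=-33/952 (≈-0.0347)
After 5 (propagate distance d=16): x=909/476 (≈1.9097) theta=-33/952 (≈-0.0347)
After 6 (thin lens f=26): x=909/476 (≈1.9097) theta=-669/6188 (≈-0.1081)
z_focus = -x_out/theta_out = -(909/476)/(-669/6188) = 3939/223 ≈ 17.6637
Rounded to 4 decimal places: z = 17.6637

Answer: 17.6637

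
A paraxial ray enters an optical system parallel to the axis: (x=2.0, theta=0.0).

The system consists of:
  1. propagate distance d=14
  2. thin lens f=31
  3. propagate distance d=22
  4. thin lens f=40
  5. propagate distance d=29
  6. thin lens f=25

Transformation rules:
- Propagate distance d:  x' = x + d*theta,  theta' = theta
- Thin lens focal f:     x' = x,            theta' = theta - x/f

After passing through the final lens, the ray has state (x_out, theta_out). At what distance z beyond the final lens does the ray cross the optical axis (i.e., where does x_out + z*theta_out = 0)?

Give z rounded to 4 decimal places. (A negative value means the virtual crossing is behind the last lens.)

Initial: x=2.0000 theta=0.0000
After 1 (propagate distance d=14): x=2.0000 theta=0.0000
After 2 (thin lens f=31): x=2.0000 theta=-2/31 (≈-0.0645)
After 3 (propagate distance d=22): x=18/31 (≈0.5806) theta=-2/31 (≈-0.0645)
After 4 (thin lens f=40): x=18/31 (≈0.5806) theta=-49/620 (≈-0.0790)
After 5 (propagate distance d=29): x=-1061/620 (≈-1.7113) theta=-49/620 (≈-0.0790)
After 6 (thin lens f=25): x=-1061/620 (≈-1.7113) theta=-41/3875 (≈-0.0106)
z_focus = -x_out/theta_out = -(-1061/620)/(-41/3875) = -26525/164 ≈ -161.7378
Rounded to 4 decimal places: z = -161.7378

Answer: -161.7378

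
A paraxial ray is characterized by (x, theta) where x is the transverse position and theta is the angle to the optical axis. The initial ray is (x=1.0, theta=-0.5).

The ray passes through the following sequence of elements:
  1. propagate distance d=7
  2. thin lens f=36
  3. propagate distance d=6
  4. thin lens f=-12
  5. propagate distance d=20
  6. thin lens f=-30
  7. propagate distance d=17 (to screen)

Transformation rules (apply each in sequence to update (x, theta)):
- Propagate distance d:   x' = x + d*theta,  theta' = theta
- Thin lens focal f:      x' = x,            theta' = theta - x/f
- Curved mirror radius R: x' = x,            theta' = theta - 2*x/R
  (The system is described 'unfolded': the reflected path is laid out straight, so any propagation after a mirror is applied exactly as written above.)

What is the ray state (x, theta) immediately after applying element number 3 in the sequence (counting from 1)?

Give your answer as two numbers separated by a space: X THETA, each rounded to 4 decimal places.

Initial: x=1.0000 theta=-0.5000
After 1 (propagate distance d=7): x=-2.5000 theta=-0.5000
After 2 (thin lens f=36): x=-2.5000 theta=-31/72 (≈-0.4306)
After 3 (propagate distance d=6): x=-61/12 (≈-5.0833) theta=-31/72 (≈-0.4306)
Rounded to 4 decimal places: x = -5.0833, theta = -0.4306

Answer: -5.0833 -0.4306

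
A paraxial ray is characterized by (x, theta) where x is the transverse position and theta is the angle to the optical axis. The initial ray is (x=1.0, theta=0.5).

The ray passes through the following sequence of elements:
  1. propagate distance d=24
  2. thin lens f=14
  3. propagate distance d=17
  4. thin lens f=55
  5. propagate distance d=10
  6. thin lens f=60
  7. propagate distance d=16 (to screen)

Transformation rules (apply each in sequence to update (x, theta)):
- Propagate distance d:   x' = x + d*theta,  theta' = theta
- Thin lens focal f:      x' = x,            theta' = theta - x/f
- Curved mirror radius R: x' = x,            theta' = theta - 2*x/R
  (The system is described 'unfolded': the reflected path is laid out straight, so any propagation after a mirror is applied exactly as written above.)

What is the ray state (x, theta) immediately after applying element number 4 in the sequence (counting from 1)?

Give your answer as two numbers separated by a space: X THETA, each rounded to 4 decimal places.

Initial: x=1.0000 theta=0.5000
After 1 (propagate distance d=24): x=13.0000 theta=0.5000
After 2 (thin lens f=14): x=13.0000 theta=-3/7 (≈-0.4286)
After 3 (propagate distance d=17): x=40/7 (≈5.7143) theta=-3/7 (≈-0.4286)
After 4 (thin lens f=55): x=40/7 (≈5.7143) theta=-41/77 (≈-0.5325)
Rounded to 4 decimal places: x = 5.7143, theta = -0.5325

Answer: 5.7143 -0.5325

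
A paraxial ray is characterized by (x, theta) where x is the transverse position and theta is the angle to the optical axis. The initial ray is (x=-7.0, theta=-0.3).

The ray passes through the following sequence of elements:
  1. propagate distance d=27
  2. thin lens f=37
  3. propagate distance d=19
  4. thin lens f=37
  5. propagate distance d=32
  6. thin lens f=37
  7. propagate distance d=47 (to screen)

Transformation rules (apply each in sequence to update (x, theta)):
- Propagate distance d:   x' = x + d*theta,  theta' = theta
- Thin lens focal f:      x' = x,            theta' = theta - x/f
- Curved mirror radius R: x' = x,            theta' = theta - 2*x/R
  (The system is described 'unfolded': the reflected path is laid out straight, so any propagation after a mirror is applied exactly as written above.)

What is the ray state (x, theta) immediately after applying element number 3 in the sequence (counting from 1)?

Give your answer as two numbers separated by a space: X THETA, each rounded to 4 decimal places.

Initial: x=-7.0000 theta=-0.3000
After 1 (propagate distance d=27): x=-15.1000 theta=-0.3000
After 2 (thin lens f=37): x=-15.1000 theta=4/37 (≈0.1081)
After 3 (propagate distance d=19): x=-4827/370 (≈-13.0459) theta=4/37 (≈0.1081)
Rounded to 4 decimal places: x = -13.0459, theta = 0.1081

Answer: -13.0459 0.1081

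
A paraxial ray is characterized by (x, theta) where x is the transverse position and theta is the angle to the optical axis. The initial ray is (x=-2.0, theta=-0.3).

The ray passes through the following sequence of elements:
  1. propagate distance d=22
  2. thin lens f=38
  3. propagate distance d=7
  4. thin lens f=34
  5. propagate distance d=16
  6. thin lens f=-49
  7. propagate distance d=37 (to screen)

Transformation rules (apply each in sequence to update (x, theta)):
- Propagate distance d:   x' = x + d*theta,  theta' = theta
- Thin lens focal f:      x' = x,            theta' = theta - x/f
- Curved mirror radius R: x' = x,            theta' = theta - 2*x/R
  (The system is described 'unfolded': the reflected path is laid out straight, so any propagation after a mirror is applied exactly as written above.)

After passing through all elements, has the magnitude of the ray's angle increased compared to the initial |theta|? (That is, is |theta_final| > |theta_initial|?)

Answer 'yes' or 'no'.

Answer: no

Derivation:
Initial: x=-2.0000 theta=-0.3000
After 1 (propagate distance d=22): x=-8.6000 theta=-0.3000
After 2 (thin lens f=38): x=-8.6000 theta=-7/95 (≈-0.0737)
After 3 (propagate distance d=7): x=-866/95 (≈-9.1158) theta=-7/95 (≈-0.0737)
After 4 (thin lens f=34): x=-866/95 (≈-9.1158) theta=314/1615 (≈0.1944)
After 5 (propagate distance d=16): x=-9698/1615 (≈-6.0050) theta=314/1615 (≈0.1944)
After 6 (thin lens f=-49): x=-9698/1615 (≈-6.0050) theta=5688/79135 (≈0.0719)
After 7 (propagate distance d=37 (to screen)): x=-13934/4165 (≈-3.3455) theta=5688/79135 (≈0.0719)
|theta_initial|=0.3000 |theta_final|=5688/79135 (≈0.0719) -> not increased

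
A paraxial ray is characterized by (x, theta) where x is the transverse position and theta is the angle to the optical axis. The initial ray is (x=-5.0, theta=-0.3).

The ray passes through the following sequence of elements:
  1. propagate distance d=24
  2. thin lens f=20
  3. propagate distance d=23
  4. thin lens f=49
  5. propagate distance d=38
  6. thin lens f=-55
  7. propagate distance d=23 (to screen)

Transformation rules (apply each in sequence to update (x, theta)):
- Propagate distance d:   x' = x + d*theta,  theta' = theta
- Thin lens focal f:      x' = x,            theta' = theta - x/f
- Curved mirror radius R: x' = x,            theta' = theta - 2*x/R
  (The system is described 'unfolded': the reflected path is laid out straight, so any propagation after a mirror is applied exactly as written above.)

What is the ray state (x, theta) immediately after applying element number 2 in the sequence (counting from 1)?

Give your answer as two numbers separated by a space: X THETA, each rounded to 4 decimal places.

Answer: -12.2000 0.3100

Derivation:
Initial: x=-5.0000 theta=-0.3000
After 1 (propagate distance d=24): x=-12.2000 theta=-0.3000
After 2 (thin lens f=20): x=-12.2000 theta=0.3100
Rounded to 4 decimal places: x = -12.2000, theta = 0.3100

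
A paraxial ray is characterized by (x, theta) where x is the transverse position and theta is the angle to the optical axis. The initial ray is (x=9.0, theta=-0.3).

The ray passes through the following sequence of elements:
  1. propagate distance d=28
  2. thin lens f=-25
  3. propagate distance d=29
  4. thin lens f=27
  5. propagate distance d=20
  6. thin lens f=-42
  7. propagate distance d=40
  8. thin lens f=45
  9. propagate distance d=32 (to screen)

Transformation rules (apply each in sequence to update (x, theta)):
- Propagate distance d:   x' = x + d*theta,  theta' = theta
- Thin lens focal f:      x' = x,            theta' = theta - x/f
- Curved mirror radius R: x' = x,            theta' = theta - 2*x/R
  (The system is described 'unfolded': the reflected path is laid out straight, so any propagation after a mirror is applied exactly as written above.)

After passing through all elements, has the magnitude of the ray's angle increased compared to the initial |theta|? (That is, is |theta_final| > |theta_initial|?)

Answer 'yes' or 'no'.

Answer: no

Derivation:
Initial: x=9.0000 theta=-0.3000
After 1 (propagate distance d=28): x=0.6000 theta=-0.3000
After 2 (thin lens f=-25): x=0.6000 theta=-0.2760
After 3 (propagate distance d=29): x=-7.4040 theta=-0.2760
After 4 (thin lens f=27): x=-7.4040 theta=-2/1125 (≈-0.0018)
After 5 (propagate distance d=20): x=-16739/2250 (≈-7.4396) theta=-2/1125 (≈-0.0018)
After 6 (thin lens f=-42): x=-16739/2250 (≈-7.4396) theta=-16907/94500 (≈-0.1789)
After 7 (propagate distance d=40): x=-689659/47250 (≈-14.5960) theta=-16907/94500 (≈-0.1789)
After 8 (thin lens f=45): x=-689659/47250 (≈-14.5960) theta=618503/4252500 (≈0.1454)
After 9 (propagate distance d=32 (to screen)): x=-3019801/303750 (≈-9.9417) theta=618503/4252500 (≈0.1454)
|theta_initial|=0.3000 |theta_final|=618503/4252500 (≈0.1454) -> not increased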